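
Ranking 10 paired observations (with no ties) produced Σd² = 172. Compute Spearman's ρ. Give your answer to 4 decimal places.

ρ = 1 − 6Σd² / [n(n²−1)] = 1 − 6×172 / (10×99)
  = 1 − 1032/990 = 1 − 1.04242 ≈ -0.0424

-0.0424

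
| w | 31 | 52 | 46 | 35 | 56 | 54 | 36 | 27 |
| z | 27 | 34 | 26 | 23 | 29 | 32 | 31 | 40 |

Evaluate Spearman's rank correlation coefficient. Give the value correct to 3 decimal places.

0.024

Rank w: 2, 6, 5, 3, 8, 7, 4, 1
Rank z: 3, 7, 2, 1, 4, 6, 5, 8
d = rank(w) − rank(z): -1, -1, 3, 2, 4, 1, -1, -7; Σd² = 82
ρ = 1 − 6Σd² / [n(n²−1)] = 1 − 6×82 / (8×63) = 1 − 492/504 ≈ 0.024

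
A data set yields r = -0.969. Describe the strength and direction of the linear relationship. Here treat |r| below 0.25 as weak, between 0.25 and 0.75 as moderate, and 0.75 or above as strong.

strong negative

r = -0.969 < 0 so the relationship is negative.
|r| = 0.969, which falls in the strong range.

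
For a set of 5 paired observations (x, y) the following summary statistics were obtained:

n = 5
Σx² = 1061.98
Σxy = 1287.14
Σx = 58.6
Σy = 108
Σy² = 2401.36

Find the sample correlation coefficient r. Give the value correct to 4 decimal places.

r = (nΣxy − ΣxΣy) / √[(nΣx² − (Σx)²)(nΣy² − (Σy)²)]
Numerator: 5×1287.14 − 58.6×108 = 106.9
Denominator: √[(5309.9 − 3433.96)(12006.8 − 11664)] = √[1875.94 × 342.8] = 801.9178
r = 106.9 / 801.9178 ≈ 0.1333

0.1333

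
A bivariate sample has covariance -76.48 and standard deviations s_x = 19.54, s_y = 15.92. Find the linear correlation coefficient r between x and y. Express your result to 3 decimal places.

-0.246

r = Cov(x,y) / (s_x · s_y) = -76.48 / (19.54 × 15.92)
  = -76.48 / 311.0768 ≈ -0.246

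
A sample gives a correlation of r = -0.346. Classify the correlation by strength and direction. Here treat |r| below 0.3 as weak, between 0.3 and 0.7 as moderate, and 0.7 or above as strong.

moderate negative

r = -0.346 < 0 so the relationship is negative.
|r| = 0.346, which falls in the moderate range.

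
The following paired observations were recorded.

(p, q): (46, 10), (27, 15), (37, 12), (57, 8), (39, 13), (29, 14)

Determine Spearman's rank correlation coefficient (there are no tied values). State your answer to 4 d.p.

-0.9429

Rank p: 5, 1, 3, 6, 4, 2
Rank q: 2, 6, 3, 1, 4, 5
d = rank(p) − rank(q): 3, -5, 0, 5, 0, -3; Σd² = 68
ρ = 1 − 6Σd² / [n(n²−1)] = 1 − 6×68 / (6×35) = 1 − 408/210 ≈ -0.9429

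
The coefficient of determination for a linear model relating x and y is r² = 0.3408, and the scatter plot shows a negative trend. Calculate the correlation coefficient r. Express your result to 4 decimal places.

-0.5838

|r| = √0.3408 = 0.5838
The association is negative, so r = −0.5838.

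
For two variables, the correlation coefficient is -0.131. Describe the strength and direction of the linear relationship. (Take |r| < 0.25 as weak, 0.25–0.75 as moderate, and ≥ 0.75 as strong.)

r = -0.131 < 0 so the relationship is negative.
|r| = 0.131, which falls in the weak range.

weak negative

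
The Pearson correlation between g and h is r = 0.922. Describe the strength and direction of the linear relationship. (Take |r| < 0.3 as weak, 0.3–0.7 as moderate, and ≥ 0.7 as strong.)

strong positive

r = 0.922 > 0 so the relationship is positive.
|r| = 0.922, which falls in the strong range.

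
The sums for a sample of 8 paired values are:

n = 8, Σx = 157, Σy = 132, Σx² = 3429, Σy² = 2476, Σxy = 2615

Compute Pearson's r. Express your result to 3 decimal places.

0.076

r = (nΣxy − ΣxΣy) / √[(nΣx² − (Σx)²)(nΣy² − (Σy)²)]
Numerator: 8×2615 − 157×132 = 196
Denominator: √[(27432 − 24649)(19808 − 17424)] = √[2783 × 2384] = 2575.7857
r = 196 / 2575.7857 ≈ 0.076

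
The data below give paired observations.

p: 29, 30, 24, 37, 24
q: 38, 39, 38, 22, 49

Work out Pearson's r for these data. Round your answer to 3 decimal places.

n = 5, Σp = 144, Σq = 186, Σp² = 4262, Σq² = 7294, Σpq = 5174
nΣpq − ΣpΣq = 25870 − 26784 = -914
nΣp² − (Σp)² = 21310 − 20736 = 574; nΣq² − (Σq)² = 36470 − 34596 = 1874
r = -914 / √(574 × 1874) = -914 / 1037.1480 ≈ -0.881

-0.881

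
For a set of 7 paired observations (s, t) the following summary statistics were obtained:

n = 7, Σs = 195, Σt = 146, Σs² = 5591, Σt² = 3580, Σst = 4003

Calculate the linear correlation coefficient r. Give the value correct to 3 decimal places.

r = (nΣst − ΣsΣt) / √[(nΣs² − (Σs)²)(nΣt² − (Σt)²)]
Numerator: 7×4003 − 195×146 = -449
Denominator: √[(39137 − 38025)(25060 − 21316)] = √[1112 × 3744] = 2040.4235
r = -449 / 2040.4235 ≈ -0.220

-0.220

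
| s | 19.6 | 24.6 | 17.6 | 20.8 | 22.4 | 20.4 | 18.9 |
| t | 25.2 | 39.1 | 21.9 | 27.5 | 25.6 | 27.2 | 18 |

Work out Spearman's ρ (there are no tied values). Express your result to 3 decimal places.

0.857

Rank s: 3, 7, 1, 5, 6, 4, 2
Rank t: 3, 7, 2, 6, 4, 5, 1
d = rank(s) − rank(t): 0, 0, -1, -1, 2, -1, 1; Σd² = 8
ρ = 1 − 6Σd² / [n(n²−1)] = 1 − 6×8 / (7×48) = 1 − 48/336 ≈ 0.857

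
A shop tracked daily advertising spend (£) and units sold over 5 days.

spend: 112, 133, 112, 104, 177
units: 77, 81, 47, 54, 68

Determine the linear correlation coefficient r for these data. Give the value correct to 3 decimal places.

0.340

n = 5, Σx = 638, Σy = 327, Σx² = 84922, Σy² = 22239, Σxy = 42313
nΣxy − ΣxΣy = 211565 − 208626 = 2939
nΣx² − (Σx)² = 424610 − 407044 = 17566; nΣy² − (Σy)² = 111195 − 106929 = 4266
r = 2939 / √(17566 × 4266) = 2939 / 8656.5903 ≈ 0.340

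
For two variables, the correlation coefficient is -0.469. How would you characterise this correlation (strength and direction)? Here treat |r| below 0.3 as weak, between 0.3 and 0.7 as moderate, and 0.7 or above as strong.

r = -0.469 < 0 so the relationship is negative.
|r| = 0.469, which falls in the moderate range.

moderate negative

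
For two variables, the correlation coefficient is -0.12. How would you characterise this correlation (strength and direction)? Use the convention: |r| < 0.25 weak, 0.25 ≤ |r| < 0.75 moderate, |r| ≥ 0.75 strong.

weak negative

r = -0.12 < 0 so the relationship is negative.
|r| = 0.12, which falls in the weak range.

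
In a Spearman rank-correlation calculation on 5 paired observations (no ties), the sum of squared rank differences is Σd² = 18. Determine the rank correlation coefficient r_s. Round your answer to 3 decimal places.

0.100

ρ = 1 − 6Σd² / [n(n²−1)] = 1 − 6×18 / (5×24)
  = 1 − 108/120 = 1 − 0.9000 ≈ 0.100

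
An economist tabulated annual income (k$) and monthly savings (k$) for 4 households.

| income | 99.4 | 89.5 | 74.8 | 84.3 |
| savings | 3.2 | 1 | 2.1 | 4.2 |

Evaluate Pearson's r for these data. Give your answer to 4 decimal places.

0.1227

n = 4, Σx = 348, Σy = 10.5, Σx² = 30592.14, Σy² = 33.29, Σxy = 918.72
nΣxy − ΣxΣy = 3674.88 − 3654 = 20.88
nΣx² − (Σx)² = 122368.56 − 121104 = 1264.56; nΣy² − (Σy)² = 133.16 − 110.25 = 22.91
r = 20.88 / √(1264.56 × 22.91) = 20.88 / 170.2089 ≈ 0.1227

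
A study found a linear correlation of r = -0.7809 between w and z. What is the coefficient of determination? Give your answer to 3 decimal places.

r² = (-0.7809)² = 0.610

0.610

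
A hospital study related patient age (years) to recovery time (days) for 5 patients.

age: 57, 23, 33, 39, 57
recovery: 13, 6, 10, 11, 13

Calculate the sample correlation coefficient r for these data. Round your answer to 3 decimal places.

n = 5, Σx = 209, Σy = 53, Σx² = 9637, Σy² = 595, Σxy = 2379
nΣxy − ΣxΣy = 11895 − 11077 = 818
nΣx² − (Σx)² = 48185 − 43681 = 4504; nΣy² − (Σy)² = 2975 − 2809 = 166
r = 818 / √(4504 × 166) = 818 / 864.6757 ≈ 0.946

0.946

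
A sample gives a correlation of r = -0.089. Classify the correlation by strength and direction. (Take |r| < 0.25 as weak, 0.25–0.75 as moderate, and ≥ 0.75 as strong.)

weak negative

r = -0.089 < 0 so the relationship is negative.
|r| = 0.089, which falls in the weak range.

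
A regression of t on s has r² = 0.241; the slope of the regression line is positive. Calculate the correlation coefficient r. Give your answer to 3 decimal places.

|r| = √0.241 = 0.491
The association is positive, so r = 0.491.

0.491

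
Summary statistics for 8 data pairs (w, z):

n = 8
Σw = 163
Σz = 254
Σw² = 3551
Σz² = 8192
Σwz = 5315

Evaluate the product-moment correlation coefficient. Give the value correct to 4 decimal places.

0.8163

r = (nΣwz − ΣwΣz) / √[(nΣw² − (Σw)²)(nΣz² − (Σz)²)]
Numerator: 8×5315 − 163×254 = 1118
Denominator: √[(28408 − 26569)(65536 − 64516)] = √[1839 × 1020] = 1369.5912
r = 1118 / 1369.5912 ≈ 0.8163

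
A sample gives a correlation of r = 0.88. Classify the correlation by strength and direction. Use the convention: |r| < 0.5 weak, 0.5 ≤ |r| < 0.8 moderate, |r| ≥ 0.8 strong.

strong positive

r = 0.88 > 0 so the relationship is positive.
|r| = 0.88, which falls in the strong range.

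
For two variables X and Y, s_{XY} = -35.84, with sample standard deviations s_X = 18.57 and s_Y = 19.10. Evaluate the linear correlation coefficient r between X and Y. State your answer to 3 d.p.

-0.101

r = Cov(X,Y) / (s_X · s_Y) = -35.84 / (18.57 × 19.10)
  = -35.84 / 354.6870 ≈ -0.101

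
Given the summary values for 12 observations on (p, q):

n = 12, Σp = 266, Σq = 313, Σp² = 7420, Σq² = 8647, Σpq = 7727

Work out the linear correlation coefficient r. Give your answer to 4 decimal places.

0.9196

r = (nΣpq − ΣpΣq) / √[(nΣp² − (Σp)²)(nΣq² − (Σq)²)]
Numerator: 12×7727 − 266×313 = 9466
Denominator: √[(89040 − 70756)(103764 − 97969)] = √[18284 × 5795] = 10293.4824
r = 9466 / 10293.4824 ≈ 0.9196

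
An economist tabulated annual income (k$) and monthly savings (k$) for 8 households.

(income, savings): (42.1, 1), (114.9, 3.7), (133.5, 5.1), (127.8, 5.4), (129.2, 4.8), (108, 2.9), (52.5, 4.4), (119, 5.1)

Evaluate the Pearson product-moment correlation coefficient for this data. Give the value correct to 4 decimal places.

n = 8, Σx = 827, Σy = 32.4, Σx² = 94403.4, Σy² = 146.68, Σxy = 3609.46
nΣxy − ΣxΣy = 28875.68 − 26794.8 = 2080.88
nΣx² − (Σx)² = 755227.2 − 683929 = 71298.2; nΣy² − (Σy)² = 1173.44 − 1049.76 = 123.68
r = 2080.88 / √(71298.2 × 123.68) = 2080.88 / 2969.5389 ≈ 0.7007

0.7007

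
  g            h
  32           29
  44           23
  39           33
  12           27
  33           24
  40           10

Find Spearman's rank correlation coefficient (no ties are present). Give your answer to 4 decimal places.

Rank g: 2, 6, 4, 1, 3, 5
Rank h: 5, 2, 6, 4, 3, 1
d = rank(g) − rank(h): -3, 4, -2, -3, 0, 4; Σd² = 54
ρ = 1 − 6Σd² / [n(n²−1)] = 1 − 6×54 / (6×35) = 1 − 324/210 ≈ -0.5429

-0.5429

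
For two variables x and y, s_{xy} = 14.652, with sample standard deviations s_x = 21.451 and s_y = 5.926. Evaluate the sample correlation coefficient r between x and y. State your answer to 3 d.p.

r = Cov(x,y) / (s_x · s_y) = 14.652 / (21.451 × 5.926)
  = 14.652 / 127.1186 ≈ 0.115

0.115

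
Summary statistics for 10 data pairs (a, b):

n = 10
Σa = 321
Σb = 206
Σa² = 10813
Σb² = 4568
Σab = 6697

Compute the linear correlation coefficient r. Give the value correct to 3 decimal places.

0.208

r = (nΣab − ΣaΣb) / √[(nΣa² − (Σa)²)(nΣb² − (Σb)²)]
Numerator: 10×6697 − 321×206 = 844
Denominator: √[(108130 − 103041)(45680 − 42436)] = √[5089 × 3244] = 4063.0919
r = 844 / 4063.0919 ≈ 0.208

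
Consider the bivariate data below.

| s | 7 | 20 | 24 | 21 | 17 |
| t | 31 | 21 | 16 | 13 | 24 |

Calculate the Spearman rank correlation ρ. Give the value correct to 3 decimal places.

Rank s: 1, 3, 5, 4, 2
Rank t: 5, 3, 2, 1, 4
d = rank(s) − rank(t): -4, 0, 3, 3, -2; Σd² = 38
ρ = 1 − 6Σd² / [n(n²−1)] = 1 − 6×38 / (5×24) = 1 − 228/120 ≈ -0.900

-0.900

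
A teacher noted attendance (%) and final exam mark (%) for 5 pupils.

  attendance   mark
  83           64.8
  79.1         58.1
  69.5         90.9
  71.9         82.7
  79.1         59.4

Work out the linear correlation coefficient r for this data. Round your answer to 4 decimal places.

n = 5, Σx = 382.6, Σy = 355.9, Σx² = 29402.48, Σy² = 26205.11, Σxy = 26936.33
nΣxy − ΣxΣy = 134681.65 − 136167.34 = -1485.69
nΣx² − (Σx)² = 147012.4 − 146382.76 = 629.64; nΣy² − (Σy)² = 131025.55 − 126664.81 = 4360.74
r = -1485.69 / √(629.64 × 4360.74) = -1485.69 / 1657.0143 ≈ -0.8966

-0.8966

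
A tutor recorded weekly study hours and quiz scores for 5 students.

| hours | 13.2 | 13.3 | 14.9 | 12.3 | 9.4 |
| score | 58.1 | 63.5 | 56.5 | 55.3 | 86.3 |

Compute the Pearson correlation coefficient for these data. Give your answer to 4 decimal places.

n = 5, Σx = 63.1, Σy = 319.7, Σx² = 812.79, Σy² = 21105.89, Σxy = 3944.73
nΣxy − ΣxΣy = 19723.65 − 20173.07 = -449.42
nΣx² − (Σx)² = 4063.95 − 3981.61 = 82.34; nΣy² − (Σy)² = 105529.45 − 102208.09 = 3321.36
r = -449.42 / √(82.34 × 3321.36) = -449.42 / 522.9539 ≈ -0.8594

-0.8594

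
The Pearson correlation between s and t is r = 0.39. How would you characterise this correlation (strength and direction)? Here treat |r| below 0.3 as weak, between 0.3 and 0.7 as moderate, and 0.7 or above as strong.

r = 0.39 > 0 so the relationship is positive.
|r| = 0.39, which falls in the moderate range.

moderate positive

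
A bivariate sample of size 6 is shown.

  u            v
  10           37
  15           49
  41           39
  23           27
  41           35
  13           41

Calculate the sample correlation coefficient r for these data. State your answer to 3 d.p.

n = 6, Σu = 143, Σv = 228, Σu² = 4385, Σv² = 8926, Σuv = 5293
nΣuv − ΣuΣv = 31758 − 32604 = -846
nΣu² − (Σu)² = 26310 − 20449 = 5861; nΣv² − (Σv)² = 53556 − 51984 = 1572
r = -846 / √(5861 × 1572) = -846 / 3035.3735 ≈ -0.279

-0.279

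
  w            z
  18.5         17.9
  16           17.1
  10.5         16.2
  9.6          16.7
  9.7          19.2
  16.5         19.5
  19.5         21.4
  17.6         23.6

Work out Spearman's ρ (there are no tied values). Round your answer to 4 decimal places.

0.6429

Rank w: 7, 4, 3, 1, 2, 5, 8, 6
Rank z: 4, 3, 1, 2, 5, 6, 7, 8
d = rank(w) − rank(z): 3, 1, 2, -1, -3, -1, 1, -2; Σd² = 30
ρ = 1 − 6Σd² / [n(n²−1)] = 1 − 6×30 / (8×63) = 1 − 180/504 ≈ 0.6429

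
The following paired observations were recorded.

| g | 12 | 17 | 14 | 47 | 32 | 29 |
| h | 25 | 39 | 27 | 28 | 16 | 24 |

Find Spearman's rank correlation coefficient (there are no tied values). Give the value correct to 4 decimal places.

Rank g: 1, 3, 2, 6, 5, 4
Rank h: 3, 6, 4, 5, 1, 2
d = rank(g) − rank(h): -2, -3, -2, 1, 4, 2; Σd² = 38
ρ = 1 − 6Σd² / [n(n²−1)] = 1 − 6×38 / (6×35) = 1 − 228/210 ≈ -0.0857

-0.0857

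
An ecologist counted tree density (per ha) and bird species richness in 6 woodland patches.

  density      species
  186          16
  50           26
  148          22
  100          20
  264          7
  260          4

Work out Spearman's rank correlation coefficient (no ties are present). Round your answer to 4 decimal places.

Rank density: 4, 1, 3, 2, 6, 5
Rank species: 3, 6, 5, 4, 2, 1
d = rank(density) − rank(species): 1, -5, -2, -2, 4, 4; Σd² = 66
ρ = 1 − 6Σd² / [n(n²−1)] = 1 − 6×66 / (6×35) = 1 − 396/210 ≈ -0.8857

-0.8857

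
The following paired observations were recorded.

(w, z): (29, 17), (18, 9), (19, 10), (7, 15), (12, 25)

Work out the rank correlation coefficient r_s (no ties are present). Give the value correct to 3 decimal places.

-0.100

Rank w: 5, 3, 4, 1, 2
Rank z: 4, 1, 2, 3, 5
d = rank(w) − rank(z): 1, 2, 2, -2, -3; Σd² = 22
ρ = 1 − 6Σd² / [n(n²−1)] = 1 − 6×22 / (5×24) = 1 − 132/120 ≈ -0.100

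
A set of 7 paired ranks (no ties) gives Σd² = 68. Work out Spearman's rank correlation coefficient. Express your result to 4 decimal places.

ρ = 1 − 6Σd² / [n(n²−1)] = 1 − 6×68 / (7×48)
  = 1 − 408/336 = 1 − 1.21429 ≈ -0.2143

-0.2143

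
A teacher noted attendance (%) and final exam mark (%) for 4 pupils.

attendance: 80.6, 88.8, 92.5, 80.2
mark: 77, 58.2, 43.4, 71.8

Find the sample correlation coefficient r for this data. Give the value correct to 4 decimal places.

n = 4, Σx = 342.1, Σy = 250.4, Σx² = 29370.09, Σy² = 16355.04, Σxy = 21147.22
nΣxy − ΣxΣy = 84588.88 − 85661.84 = -1072.96
nΣx² − (Σx)² = 117480.36 − 117032.41 = 447.95; nΣy² − (Σy)² = 65420.16 − 62700.16 = 2720
r = -1072.96 / √(447.95 × 2720) = -1072.96 / 1103.8224 ≈ -0.9720

-0.9720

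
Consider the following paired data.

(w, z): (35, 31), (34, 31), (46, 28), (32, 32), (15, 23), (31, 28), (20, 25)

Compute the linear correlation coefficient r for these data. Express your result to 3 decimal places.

n = 7, Σw = 213, Σz = 198, Σw² = 7107, Σz² = 5668, Σwz = 6164
nΣwz − ΣwΣz = 43148 − 42174 = 974
nΣw² − (Σw)² = 49749 − 45369 = 4380; nΣz² − (Σz)² = 39676 − 39204 = 472
r = 974 / √(4380 × 472) = 974 / 1437.8317 ≈ 0.677

0.677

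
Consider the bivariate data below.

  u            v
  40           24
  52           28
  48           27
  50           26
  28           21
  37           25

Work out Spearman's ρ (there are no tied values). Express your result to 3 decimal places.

Rank u: 3, 6, 4, 5, 1, 2
Rank v: 2, 6, 5, 4, 1, 3
d = rank(u) − rank(v): 1, 0, -1, 1, 0, -1; Σd² = 4
ρ = 1 − 6Σd² / [n(n²−1)] = 1 − 6×4 / (6×35) = 1 − 24/210 ≈ 0.886

0.886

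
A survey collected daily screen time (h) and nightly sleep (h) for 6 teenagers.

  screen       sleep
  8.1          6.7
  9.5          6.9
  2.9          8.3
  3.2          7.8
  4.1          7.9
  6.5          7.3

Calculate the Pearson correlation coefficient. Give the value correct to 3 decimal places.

-0.940

n = 6, Σx = 34.3, Σy = 44.9, Σx² = 233.57, Σy² = 337.93, Σxy = 248.69
nΣxy − ΣxΣy = 1492.14 − 1540.07 = -47.93
nΣx² − (Σx)² = 1401.42 − 1176.49 = 224.93; nΣy² − (Σy)² = 2027.58 − 2016.01 = 11.57
r = -47.93 / √(224.93 × 11.57) = -47.93 / 51.0141 ≈ -0.940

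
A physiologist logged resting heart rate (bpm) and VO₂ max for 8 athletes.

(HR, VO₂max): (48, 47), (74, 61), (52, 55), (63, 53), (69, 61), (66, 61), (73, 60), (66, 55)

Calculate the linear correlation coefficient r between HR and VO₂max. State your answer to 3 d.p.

n = 8, Σx = 511, Σy = 453, Σx² = 33255, Σy² = 25831, Σxy = 29214
nΣxy − ΣxΣy = 233712 − 231483 = 2229
nΣx² − (Σx)² = 266040 − 261121 = 4919; nΣy² − (Σy)² = 206648 − 205209 = 1439
r = 2229 / √(4919 × 1439) = 2229 / 2660.5340 ≈ 0.838

0.838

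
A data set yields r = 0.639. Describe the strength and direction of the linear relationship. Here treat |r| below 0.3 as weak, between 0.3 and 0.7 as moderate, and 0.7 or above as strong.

moderate positive

r = 0.639 > 0 so the relationship is positive.
|r| = 0.639, which falls in the moderate range.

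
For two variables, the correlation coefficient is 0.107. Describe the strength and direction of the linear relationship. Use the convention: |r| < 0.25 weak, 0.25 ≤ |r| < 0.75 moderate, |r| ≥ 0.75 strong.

r = 0.107 > 0 so the relationship is positive.
|r| = 0.107, which falls in the weak range.

weak positive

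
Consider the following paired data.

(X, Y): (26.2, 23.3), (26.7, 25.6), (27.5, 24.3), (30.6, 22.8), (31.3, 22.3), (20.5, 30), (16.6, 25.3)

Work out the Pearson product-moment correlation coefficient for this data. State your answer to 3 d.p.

-0.677

n = 7, ΣX = 179.4, ΣY = 173.6, ΣX² = 4767.44, ΣY² = 4345.96, ΣXY = 4392.88
nΣXY − ΣXΣY = 30750.16 − 31143.84 = -393.68
nΣX² − (ΣX)² = 33372.08 − 32184.36 = 1187.72; nΣY² − (ΣY)² = 30421.72 − 30136.96 = 284.76
r = -393.68 / √(1187.72 × 284.76) = -393.68 / 581.5627 ≈ -0.677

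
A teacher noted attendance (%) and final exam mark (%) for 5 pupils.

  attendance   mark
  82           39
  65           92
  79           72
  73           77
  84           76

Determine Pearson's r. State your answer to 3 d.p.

-0.662

n = 5, Σx = 383, Σy = 356, Σx² = 29575, Σy² = 26874, Σxy = 26871
nΣxy − ΣxΣy = 134355 − 136348 = -1993
nΣx² − (Σx)² = 147875 − 146689 = 1186; nΣy² − (Σy)² = 134370 − 126736 = 7634
r = -1993 / √(1186 × 7634) = -1993 / 3008.9739 ≈ -0.662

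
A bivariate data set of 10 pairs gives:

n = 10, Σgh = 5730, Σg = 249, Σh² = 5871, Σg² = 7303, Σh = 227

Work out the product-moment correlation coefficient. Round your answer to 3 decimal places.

0.087

r = (nΣgh − ΣgΣh) / √[(nΣg² − (Σg)²)(nΣh² − (Σh)²)]
Numerator: 10×5730 − 249×227 = 777
Denominator: √[(73030 − 62001)(58710 − 51529)] = √[11029 × 7181] = 8899.3960
r = 777 / 8899.3960 ≈ 0.087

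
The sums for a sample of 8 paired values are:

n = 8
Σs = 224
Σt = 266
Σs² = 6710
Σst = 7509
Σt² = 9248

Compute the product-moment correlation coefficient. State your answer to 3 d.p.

r = (nΣst − ΣsΣt) / √[(nΣs² − (Σs)²)(nΣt² − (Σt)²)]
Numerator: 8×7509 − 224×266 = 488
Denominator: √[(53680 − 50176)(73984 − 70756)] = √[3504 × 3228] = 3363.1699
r = 488 / 3363.1699 ≈ 0.145

0.145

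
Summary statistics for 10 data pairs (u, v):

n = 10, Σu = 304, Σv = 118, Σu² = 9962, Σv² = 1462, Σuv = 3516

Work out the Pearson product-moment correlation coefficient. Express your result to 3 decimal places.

r = (nΣuv − ΣuΣv) / √[(nΣu² − (Σu)²)(nΣv² − (Σv)²)]
Numerator: 10×3516 − 304×118 = -712
Denominator: √[(99620 − 92416)(14620 − 13924)] = √[7204 × 696] = 2239.1927
r = -712 / 2239.1927 ≈ -0.318

-0.318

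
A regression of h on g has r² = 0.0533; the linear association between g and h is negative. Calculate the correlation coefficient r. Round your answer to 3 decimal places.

|r| = √0.0533 = 0.231
The association is negative, so r = −0.231.

-0.231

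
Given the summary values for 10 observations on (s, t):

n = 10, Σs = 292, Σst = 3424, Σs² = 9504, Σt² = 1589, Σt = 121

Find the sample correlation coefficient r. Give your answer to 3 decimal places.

-0.313

r = (nΣst − ΣsΣt) / √[(nΣs² − (Σs)²)(nΣt² − (Σt)²)]
Numerator: 10×3424 − 292×121 = -1092
Denominator: √[(95040 − 85264)(15890 − 14641)] = √[9776 × 1249] = 3494.3131
r = -1092 / 3494.3131 ≈ -0.313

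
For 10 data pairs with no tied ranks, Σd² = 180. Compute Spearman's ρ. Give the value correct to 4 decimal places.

-0.0909

ρ = 1 − 6Σd² / [n(n²−1)] = 1 − 6×180 / (10×99)
  = 1 − 1080/990 = 1 − 1.09091 ≈ -0.0909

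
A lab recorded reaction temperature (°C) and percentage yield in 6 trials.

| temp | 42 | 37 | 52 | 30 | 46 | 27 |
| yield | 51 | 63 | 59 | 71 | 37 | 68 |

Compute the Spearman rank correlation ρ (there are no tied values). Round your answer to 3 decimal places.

-0.771

Rank temp: 4, 3, 6, 2, 5, 1
Rank yield: 2, 4, 3, 6, 1, 5
d = rank(temp) − rank(yield): 2, -1, 3, -4, 4, -4; Σd² = 62
ρ = 1 − 6Σd² / [n(n²−1)] = 1 − 6×62 / (6×35) = 1 − 372/210 ≈ -0.771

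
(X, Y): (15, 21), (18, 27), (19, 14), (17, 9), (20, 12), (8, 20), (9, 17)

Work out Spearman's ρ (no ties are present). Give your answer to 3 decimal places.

Rank X: 3, 5, 6, 4, 7, 1, 2
Rank Y: 6, 7, 3, 1, 2, 5, 4
d = rank(X) − rank(Y): -3, -2, 3, 3, 5, -4, -2; Σd² = 76
ρ = 1 − 6Σd² / [n(n²−1)] = 1 − 6×76 / (7×48) = 1 − 456/336 ≈ -0.357

-0.357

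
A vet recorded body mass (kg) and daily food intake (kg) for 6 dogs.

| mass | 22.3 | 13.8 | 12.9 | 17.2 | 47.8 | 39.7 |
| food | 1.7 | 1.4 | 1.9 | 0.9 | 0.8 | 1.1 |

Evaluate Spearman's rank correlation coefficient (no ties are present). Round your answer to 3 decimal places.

Rank mass: 4, 2, 1, 3, 6, 5
Rank food: 5, 4, 6, 2, 1, 3
d = rank(mass) − rank(food): -1, -2, -5, 1, 5, 2; Σd² = 60
ρ = 1 − 6Σd² / [n(n²−1)] = 1 − 6×60 / (6×35) = 1 − 360/210 ≈ -0.714

-0.714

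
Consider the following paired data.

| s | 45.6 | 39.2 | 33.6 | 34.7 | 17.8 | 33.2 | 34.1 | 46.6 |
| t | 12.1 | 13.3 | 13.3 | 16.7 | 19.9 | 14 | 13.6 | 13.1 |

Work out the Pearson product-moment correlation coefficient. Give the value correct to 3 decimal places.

n = 8, Σs = 284.8, Σt = 116, Σs² = 10702.5, Σt² = 1727.66, Σst = 3992.73
nΣst − ΣsΣt = 31941.84 − 33036.8 = -1094.96
nΣs² − (Σs)² = 85620 − 81111.04 = 4508.96; nΣt² − (Σt)² = 13821.28 − 13456 = 365.28
r = -1094.96 / √(4508.96 × 365.28) = -1094.96 / 1283.3678 ≈ -0.853

-0.853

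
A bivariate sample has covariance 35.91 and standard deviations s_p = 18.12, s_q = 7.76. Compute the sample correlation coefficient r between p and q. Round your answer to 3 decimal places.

r = Cov(p,q) / (s_p · s_q) = 35.91 / (18.12 × 7.76)
  = 35.91 / 140.6112 ≈ 0.255

0.255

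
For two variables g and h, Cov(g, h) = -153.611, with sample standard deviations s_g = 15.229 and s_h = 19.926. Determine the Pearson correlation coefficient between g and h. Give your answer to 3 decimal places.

-0.506

r = Cov(g,h) / (s_g · s_h) = -153.611 / (15.229 × 19.926)
  = -153.611 / 303.4531 ≈ -0.506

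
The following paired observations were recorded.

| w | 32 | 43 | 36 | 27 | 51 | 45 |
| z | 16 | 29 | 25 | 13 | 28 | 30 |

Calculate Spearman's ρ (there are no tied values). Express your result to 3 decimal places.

Rank w: 2, 4, 3, 1, 6, 5
Rank z: 2, 5, 3, 1, 4, 6
d = rank(w) − rank(z): 0, -1, 0, 0, 2, -1; Σd² = 6
ρ = 1 − 6Σd² / [n(n²−1)] = 1 − 6×6 / (6×35) = 1 − 36/210 ≈ 0.829

0.829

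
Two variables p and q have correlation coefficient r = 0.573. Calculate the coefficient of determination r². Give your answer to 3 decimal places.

r² = (0.573)² = 0.328

0.328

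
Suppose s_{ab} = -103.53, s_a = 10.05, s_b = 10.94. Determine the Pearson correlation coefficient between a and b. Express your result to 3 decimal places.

-0.942

r = Cov(a,b) / (s_a · s_b) = -103.53 / (10.05 × 10.94)
  = -103.53 / 109.9470 ≈ -0.942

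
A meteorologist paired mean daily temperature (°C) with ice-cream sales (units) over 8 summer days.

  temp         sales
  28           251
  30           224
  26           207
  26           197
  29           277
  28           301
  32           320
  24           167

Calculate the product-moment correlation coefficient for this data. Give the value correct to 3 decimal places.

n = 8, Σx = 223, Σy = 1944, Σx² = 6261, Σy² = 492454, Σxy = 54961
nΣxy − ΣxΣy = 439688 − 433512 = 6176
nΣx² − (Σx)² = 50088 − 49729 = 359; nΣy² − (Σy)² = 3939632 − 3779136 = 160496
r = 6176 / √(359 × 160496) = 6176 / 7590.6564 ≈ 0.814

0.814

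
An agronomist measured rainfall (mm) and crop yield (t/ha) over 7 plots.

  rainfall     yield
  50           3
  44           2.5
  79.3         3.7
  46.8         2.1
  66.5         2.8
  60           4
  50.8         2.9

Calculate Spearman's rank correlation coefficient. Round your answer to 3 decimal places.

0.643

Rank rainfall: 3, 1, 7, 2, 6, 5, 4
Rank yield: 5, 2, 6, 1, 3, 7, 4
d = rank(rainfall) − rank(yield): -2, -1, 1, 1, 3, -2, 0; Σd² = 20
ρ = 1 − 6Σd² / [n(n²−1)] = 1 − 6×20 / (7×48) = 1 − 120/336 ≈ 0.643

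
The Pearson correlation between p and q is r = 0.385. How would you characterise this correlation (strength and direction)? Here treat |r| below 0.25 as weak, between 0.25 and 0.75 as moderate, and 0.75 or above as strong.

r = 0.385 > 0 so the relationship is positive.
|r| = 0.385, which falls in the moderate range.

moderate positive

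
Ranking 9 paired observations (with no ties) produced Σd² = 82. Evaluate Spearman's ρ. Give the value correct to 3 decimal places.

ρ = 1 − 6Σd² / [n(n²−1)] = 1 − 6×82 / (9×80)
  = 1 − 492/720 = 1 − 0.6833 ≈ 0.317

0.317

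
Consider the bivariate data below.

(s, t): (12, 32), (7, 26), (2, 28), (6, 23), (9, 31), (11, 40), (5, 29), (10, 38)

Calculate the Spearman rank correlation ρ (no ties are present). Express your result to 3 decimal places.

Rank s: 8, 4, 1, 3, 5, 7, 2, 6
Rank t: 6, 2, 3, 1, 5, 8, 4, 7
d = rank(s) − rank(t): 2, 2, -2, 2, 0, -1, -2, -1; Σd² = 22
ρ = 1 − 6Σd² / [n(n²−1)] = 1 − 6×22 / (8×63) = 1 − 132/504 ≈ 0.738

0.738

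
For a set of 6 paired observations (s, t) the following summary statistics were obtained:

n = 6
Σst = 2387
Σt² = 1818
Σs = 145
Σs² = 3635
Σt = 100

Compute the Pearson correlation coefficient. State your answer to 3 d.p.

r = (nΣst − ΣsΣt) / √[(nΣs² − (Σs)²)(nΣt² − (Σt)²)]
Numerator: 6×2387 − 145×100 = -178
Denominator: √[(21810 − 21025)(10908 − 10000)] = √[785 × 908] = 844.2630
r = -178 / 844.2630 ≈ -0.211

-0.211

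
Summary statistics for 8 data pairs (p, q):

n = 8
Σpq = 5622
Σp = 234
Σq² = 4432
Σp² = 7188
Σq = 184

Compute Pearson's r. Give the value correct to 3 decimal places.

r = (nΣpq − ΣpΣq) / √[(nΣp² − (Σp)²)(nΣq² − (Σq)²)]
Numerator: 8×5622 − 234×184 = 1920
Denominator: √[(57504 − 54756)(35456 − 33856)] = √[2748 × 1600] = 2096.8548
r = 1920 / 2096.8548 ≈ 0.916

0.916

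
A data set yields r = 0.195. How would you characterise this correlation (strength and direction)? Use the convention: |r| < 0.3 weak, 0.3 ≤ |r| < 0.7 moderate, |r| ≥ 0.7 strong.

r = 0.195 > 0 so the relationship is positive.
|r| = 0.195, which falls in the weak range.

weak positive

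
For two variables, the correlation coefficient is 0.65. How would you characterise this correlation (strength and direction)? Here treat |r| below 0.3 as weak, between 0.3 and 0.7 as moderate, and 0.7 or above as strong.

moderate positive

r = 0.65 > 0 so the relationship is positive.
|r| = 0.65, which falls in the moderate range.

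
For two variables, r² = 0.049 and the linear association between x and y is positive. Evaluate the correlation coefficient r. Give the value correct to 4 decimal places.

0.2214

|r| = √0.049 = 0.2214
The association is positive, so r = 0.2214.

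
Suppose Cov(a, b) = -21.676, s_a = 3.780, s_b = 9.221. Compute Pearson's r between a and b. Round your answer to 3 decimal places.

r = Cov(a,b) / (s_a · s_b) = -21.676 / (3.780 × 9.221)
  = -21.676 / 34.8554 ≈ -0.622

-0.622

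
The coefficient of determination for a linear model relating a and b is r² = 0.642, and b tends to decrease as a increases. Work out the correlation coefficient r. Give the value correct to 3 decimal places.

|r| = √0.642 = 0.801
The association is negative, so r = −0.801.

-0.801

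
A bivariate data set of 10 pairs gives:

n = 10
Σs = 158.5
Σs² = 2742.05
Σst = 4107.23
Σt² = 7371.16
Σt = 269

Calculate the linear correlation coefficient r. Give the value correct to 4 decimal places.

r = (nΣst − ΣsΣt) / √[(nΣs² − (Σs)²)(nΣt² − (Σt)²)]
Numerator: 10×4107.23 − 158.5×269 = -1564.2
Denominator: √[(27420.5 − 25122.25)(73711.6 − 72361)] = √[2298.25 × 1350.6] = 1761.8219
r = -1564.2 / 1761.8219 ≈ -0.8878

-0.8878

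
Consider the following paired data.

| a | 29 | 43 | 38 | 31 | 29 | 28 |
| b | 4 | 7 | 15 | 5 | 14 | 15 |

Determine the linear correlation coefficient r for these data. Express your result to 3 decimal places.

n = 6, Σa = 198, Σb = 60, Σa² = 6720, Σb² = 736, Σab = 1968
nΣab − ΣaΣb = 11808 − 11880 = -72
nΣa² − (Σa)² = 40320 − 39204 = 1116; nΣb² − (Σb)² = 4416 − 3600 = 816
r = -72 / √(1116 × 816) = -72 / 954.2830 ≈ -0.075

-0.075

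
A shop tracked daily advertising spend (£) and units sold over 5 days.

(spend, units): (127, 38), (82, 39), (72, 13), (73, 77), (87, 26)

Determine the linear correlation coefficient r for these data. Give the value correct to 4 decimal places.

n = 5, Σx = 441, Σy = 193, Σx² = 40935, Σy² = 9739, Σxy = 16843
nΣxy − ΣxΣy = 84215 − 85113 = -898
nΣx² − (Σx)² = 204675 − 194481 = 10194; nΣy² − (Σy)² = 48695 − 37249 = 11446
r = -898 / √(10194 × 11446) = -898 / 10801.8759 ≈ -0.0831

-0.0831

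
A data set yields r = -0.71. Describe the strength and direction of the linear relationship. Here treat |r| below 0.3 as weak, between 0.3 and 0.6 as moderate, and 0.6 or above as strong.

strong negative

r = -0.71 < 0 so the relationship is negative.
|r| = 0.71, which falls in the strong range.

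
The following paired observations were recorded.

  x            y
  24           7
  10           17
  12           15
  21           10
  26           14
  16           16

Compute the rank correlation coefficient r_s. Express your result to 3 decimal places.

Rank x: 5, 1, 2, 4, 6, 3
Rank y: 1, 6, 4, 2, 3, 5
d = rank(x) − rank(y): 4, -5, -2, 2, 3, -2; Σd² = 62
ρ = 1 − 6Σd² / [n(n²−1)] = 1 − 6×62 / (6×35) = 1 − 372/210 ≈ -0.771

-0.771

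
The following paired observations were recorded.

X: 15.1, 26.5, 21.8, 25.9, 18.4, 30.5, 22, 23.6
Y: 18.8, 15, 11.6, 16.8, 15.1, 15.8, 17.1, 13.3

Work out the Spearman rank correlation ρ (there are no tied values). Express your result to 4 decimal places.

Rank X: 1, 7, 3, 6, 2, 8, 4, 5
Rank Y: 8, 3, 1, 6, 4, 5, 7, 2
d = rank(X) − rank(Y): -7, 4, 2, 0, -2, 3, -3, 3; Σd² = 100
ρ = 1 − 6Σd² / [n(n²−1)] = 1 − 6×100 / (8×63) = 1 − 600/504 ≈ -0.1905

-0.1905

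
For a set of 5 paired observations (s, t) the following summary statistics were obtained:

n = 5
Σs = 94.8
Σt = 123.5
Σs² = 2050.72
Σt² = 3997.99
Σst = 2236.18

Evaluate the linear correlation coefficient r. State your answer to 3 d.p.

r = (nΣst − ΣsΣt) / √[(nΣs² − (Σs)²)(nΣt² − (Σt)²)]
Numerator: 5×2236.18 − 94.8×123.5 = -526.9
Denominator: √[(10253.6 − 8987.04)(19989.95 − 15252.25)] = √[1266.56 × 4737.7] = 2449.6084
r = -526.9 / 2449.6084 ≈ -0.215

-0.215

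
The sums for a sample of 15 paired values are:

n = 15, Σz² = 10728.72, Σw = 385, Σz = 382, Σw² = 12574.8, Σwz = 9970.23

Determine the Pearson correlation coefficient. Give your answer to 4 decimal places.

0.1009

r = (nΣwz − ΣwΣz) / √[(nΣw² − (Σw)²)(nΣz² − (Σz)²)]
Numerator: 15×9970.23 − 385×382 = 2483.45
Denominator: √[(188622 − 148225)(160930.8 − 145924)] = √[40397 × 15006.8] = 24621.7323
r = 2483.45 / 24621.7323 ≈ 0.1009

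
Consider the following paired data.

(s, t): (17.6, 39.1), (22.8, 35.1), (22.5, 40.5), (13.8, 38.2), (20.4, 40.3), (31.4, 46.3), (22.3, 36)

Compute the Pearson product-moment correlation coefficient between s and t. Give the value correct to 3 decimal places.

n = 7, Σs = 150.8, Σt = 275.5, Σs² = 3425.7, Σt² = 10924.09, Σst = 6005.59
nΣst − ΣsΣt = 42039.13 − 41545.4 = 493.73
nΣs² − (Σs)² = 23979.9 − 22740.64 = 1239.26; nΣt² − (Σt)² = 76468.63 − 75900.25 = 568.38
r = 493.73 / √(1239.26 × 568.38) = 493.73 / 839.2679 ≈ 0.588

0.588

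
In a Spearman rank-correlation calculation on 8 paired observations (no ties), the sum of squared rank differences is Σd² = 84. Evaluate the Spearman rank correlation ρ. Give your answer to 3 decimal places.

ρ = 1 − 6Σd² / [n(n²−1)] = 1 − 6×84 / (8×63)
  = 1 − 504/504 = 1 − 1.0000 ≈ 0.000

0.000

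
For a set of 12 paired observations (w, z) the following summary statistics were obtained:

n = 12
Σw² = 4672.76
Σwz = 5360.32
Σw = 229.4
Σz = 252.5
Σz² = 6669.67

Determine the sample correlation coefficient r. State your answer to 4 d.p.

0.8542

r = (nΣwz − ΣwΣz) / √[(nΣw² − (Σw)²)(nΣz² − (Σz)²)]
Numerator: 12×5360.32 − 229.4×252.5 = 6400.34
Denominator: √[(56073.12 − 52624.36)(80036.04 − 63756.25)] = √[3448.76 × 16279.79] = 7493.0026
r = 6400.34 / 7493.0026 ≈ 0.8542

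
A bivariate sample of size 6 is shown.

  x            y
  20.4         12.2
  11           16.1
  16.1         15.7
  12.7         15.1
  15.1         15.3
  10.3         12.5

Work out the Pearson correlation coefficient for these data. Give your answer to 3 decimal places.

-0.298

n = 6, Σx = 85.6, Σy = 86.9, Σx² = 1291.76, Σy² = 1272.89, Σxy = 1230.3
nΣxy − ΣxΣy = 7381.8 − 7438.64 = -56.84
nΣx² − (Σx)² = 7750.56 − 7327.36 = 423.2; nΣy² − (Σy)² = 7637.34 − 7551.61 = 85.73
r = -56.84 / √(423.2 × 85.73) = -56.84 / 190.4756 ≈ -0.298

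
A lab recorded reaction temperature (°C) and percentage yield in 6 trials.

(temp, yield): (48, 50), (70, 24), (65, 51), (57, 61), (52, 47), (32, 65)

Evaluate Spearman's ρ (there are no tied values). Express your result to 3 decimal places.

Rank temp: 2, 6, 5, 4, 3, 1
Rank yield: 3, 1, 4, 5, 2, 6
d = rank(temp) − rank(yield): -1, 5, 1, -1, 1, -5; Σd² = 54
ρ = 1 − 6Σd² / [n(n²−1)] = 1 − 6×54 / (6×35) = 1 − 324/210 ≈ -0.543

-0.543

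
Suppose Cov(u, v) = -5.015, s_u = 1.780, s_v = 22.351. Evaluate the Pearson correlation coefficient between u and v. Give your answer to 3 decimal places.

-0.126

r = Cov(u,v) / (s_u · s_v) = -5.015 / (1.780 × 22.351)
  = -5.015 / 39.7848 ≈ -0.126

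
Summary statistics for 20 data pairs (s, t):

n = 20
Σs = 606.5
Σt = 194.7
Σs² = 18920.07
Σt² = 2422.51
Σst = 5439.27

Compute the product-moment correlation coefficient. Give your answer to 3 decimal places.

-0.881

r = (nΣst − ΣsΣt) / √[(nΣs² − (Σs)²)(nΣt² − (Σt)²)]
Numerator: 20×5439.27 − 606.5×194.7 = -9300.15
Denominator: √[(378401.4 − 367842.25)(48450.2 − 37908.09)] = √[10559.15 × 10542.11] = 10550.6266
r = -9300.15 / 10550.6266 ≈ -0.881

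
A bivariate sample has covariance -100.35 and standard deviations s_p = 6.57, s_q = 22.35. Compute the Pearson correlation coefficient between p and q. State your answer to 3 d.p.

r = Cov(p,q) / (s_p · s_q) = -100.35 / (6.57 × 22.35)
  = -100.35 / 146.8395 ≈ -0.683

-0.683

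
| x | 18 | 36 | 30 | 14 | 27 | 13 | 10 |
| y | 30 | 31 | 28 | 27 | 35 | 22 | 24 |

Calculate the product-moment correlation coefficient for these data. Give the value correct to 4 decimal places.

n = 7, Σx = 148, Σy = 197, Σx² = 3714, Σy² = 5659, Σxy = 4345
nΣxy − ΣxΣy = 30415 − 29156 = 1259
nΣx² − (Σx)² = 25998 − 21904 = 4094; nΣy² − (Σy)² = 39613 − 38809 = 804
r = 1259 / √(4094 × 804) = 1259 / 1814.2701 ≈ 0.6939

0.6939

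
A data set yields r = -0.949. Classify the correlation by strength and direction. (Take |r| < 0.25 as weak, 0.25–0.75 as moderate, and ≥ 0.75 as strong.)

r = -0.949 < 0 so the relationship is negative.
|r| = 0.949, which falls in the strong range.

strong negative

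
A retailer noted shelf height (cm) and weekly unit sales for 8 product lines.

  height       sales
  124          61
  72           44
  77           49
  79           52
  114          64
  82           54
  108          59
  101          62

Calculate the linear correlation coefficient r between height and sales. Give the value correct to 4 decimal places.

0.8956

n = 8, Σx = 757, Σy = 445, Σx² = 74315, Σy² = 25099, Σxy = 42971
nΣxy − ΣxΣy = 343768 − 336865 = 6903
nΣx² − (Σx)² = 594520 − 573049 = 21471; nΣy² − (Σy)² = 200792 − 198025 = 2767
r = 6903 / √(21471 × 2767) = 6903 / 7707.8049 ≈ 0.8956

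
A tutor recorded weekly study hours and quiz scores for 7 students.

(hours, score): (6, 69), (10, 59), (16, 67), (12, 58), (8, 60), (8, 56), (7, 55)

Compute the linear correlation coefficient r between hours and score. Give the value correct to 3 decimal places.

0.239

n = 7, Σx = 67, Σy = 424, Σx² = 713, Σy² = 25856, Σxy = 4085
nΣxy − ΣxΣy = 28595 − 28408 = 187
nΣx² − (Σx)² = 4991 − 4489 = 502; nΣy² − (Σy)² = 180992 − 179776 = 1216
r = 187 / √(502 × 1216) = 187 / 781.3015 ≈ 0.239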